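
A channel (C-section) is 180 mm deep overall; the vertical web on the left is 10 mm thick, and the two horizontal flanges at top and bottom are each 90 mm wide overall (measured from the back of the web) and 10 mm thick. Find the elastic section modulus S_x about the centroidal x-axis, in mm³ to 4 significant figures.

S_x ≈ 1.826 × 10⁵ mm³

Treat the section as a set of non-overlapping primitives; coordinates are from the bounding-box lower-left.
Web: 10 × 180, A = 1 800 mm², y = 90 mm, Ī = 4 860 000 mm⁴.
Top flange (beyond web): 80 × 10, A = 800 mm², y = 175 mm, Ī = 6666.67 mm⁴.
Bottom flange (beyond web): 80 × 10, A = 800 mm², y = 5 mm, Ī = 6666.67 mm⁴.
By symmetry the centroid is at mid-height, ȳ = 90 mm.
Transfer each piece to the centroidal x-axis using Ī + A·d² with d = y − 90:
  web: d = 0 mm → contributes +4 860 000 mm⁴
  top flange (beyond web): d = 85 mm → contributes +5 786 667 mm⁴
  bottom flange (beyond web): d = -85 mm → contributes +5 786 667 mm⁴
Total I = 16 433 333 mm⁴.
Extreme fibre distance c = 90 mm; S = I/c = 182 593 mm³.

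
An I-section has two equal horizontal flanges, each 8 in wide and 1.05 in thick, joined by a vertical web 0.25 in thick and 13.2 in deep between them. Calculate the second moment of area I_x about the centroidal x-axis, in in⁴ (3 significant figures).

I_x ≈ 902 in⁴

Split into non-overlapping primitives; take the origin at the lower-left of the bounding box.
Bottom flange: 8 × 1.05, A = 8.4 in², y = 0.525 in, Ī = 0.77175 in⁴.
Web: 0.25 × 13.2, A = 3.3 in², y = 7.65 in, Ī = 47.916 in⁴.
Top flange: 8 × 1.05, A = 8.4 in², y = 14.775 in, Ī = 0.77175 in⁴.
By symmetry the centroid is at mid-height, ȳ = 7.65 in.
Transfer each piece to the centroidal x-axis using Ī + A·d² with d = y − 7.65:
  bottom flange: d = -7.125 in → contributes +427.2 in⁴
  web: d = 0 in → contributes +47.916 in⁴
  top flange: d = 7.125 in → contributes +427.2 in⁴
Total I = 902.32 in⁴.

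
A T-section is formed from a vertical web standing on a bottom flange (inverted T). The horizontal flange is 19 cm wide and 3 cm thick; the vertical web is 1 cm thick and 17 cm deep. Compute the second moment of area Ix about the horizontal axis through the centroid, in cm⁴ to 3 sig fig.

Ix ≈ 1760 cm⁴

Treat the section as a set of non-overlapping primitives; coordinates are from the bounding-box lower-left.
Flange: 19 × 3, A = 57 cm², y = 1.5 cm, Ī = 42.75 cm⁴.
Web: 1 × 17, A = 17 cm², y = 11.5 cm, Ī = 409.42 cm⁴.
Centroid: ȳ = ΣA·y / ΣA = 3.7973 cm.
Transfer each piece to the horizontal axis through the centroid using Ī + A·d² with d = y − 3.7973:
  flange: d = -2.2973 cm → contributes +343.57 cm⁴
  web: d = 7.7027 cm → contributes +1418.1 cm⁴
Total I = 1761.6 cm⁴.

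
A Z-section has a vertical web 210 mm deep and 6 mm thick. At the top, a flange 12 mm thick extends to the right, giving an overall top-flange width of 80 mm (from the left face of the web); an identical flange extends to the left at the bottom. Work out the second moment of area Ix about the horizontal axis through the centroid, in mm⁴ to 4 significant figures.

Ix ≈ 2.206 × 10⁷ mm⁴

Break the section into simple shapes (no overlaps), measuring from the bottom-left corner of the bounding box.
Web: 6 × 210, A = 1 260 mm², y = 105 mm, Ī = 4 630 500 mm⁴.
Top flange (beyond web): 74 × 12, A = 888 mm², y = 204 mm, Ī = 10 656 mm⁴.
Bottom flange (beyond web): 74 × 12, A = 888 mm², y = 6 mm, Ī = 10 656 mm⁴.
Centroid: ȳ = ΣA·y / ΣA = 105 mm.
Transfer each piece to the horizontal axis through the centroid using Ī + A·d² with d = y − 105:
  web: d = 0 mm → contributes +4 630 500 mm⁴
  top flange (beyond web): d = 99 mm → contributes +8 713 944 mm⁴
  bottom flange (beyond web): d = -99 mm → contributes +8 713 944 mm⁴
Total I = 22 058 388 mm⁴.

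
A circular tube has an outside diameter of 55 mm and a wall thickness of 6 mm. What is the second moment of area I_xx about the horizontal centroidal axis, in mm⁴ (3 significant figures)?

I_xx ≈ 2.81 × 10⁵ mm⁴

Decompose the section into non-overlapping parts with the origin at the bottom-left of its bounding rectangle.
Outer circle: ⌀55, A = 2375.8 mm², y = 27.5 mm, Ī = 449 180 mm⁴.
Bore (subtracted): ⌀43, A = 1452.2 mm², y = 27.5 mm, Ī = 167 820 mm⁴.
By symmetry the centroid is at mid-height, ȳ = 27.5 mm.
All pieces are centred on the horizontal centroidal axis, so I = ΣĪ (holes subtracted) = 281 360 mm⁴.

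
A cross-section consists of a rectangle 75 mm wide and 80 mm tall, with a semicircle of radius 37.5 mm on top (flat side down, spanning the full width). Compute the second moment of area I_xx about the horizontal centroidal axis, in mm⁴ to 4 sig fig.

I_xx ≈ 8.465 × 10⁶ mm⁴

Break the section into simple shapes (no overlaps), measuring from the bottom-left corner of the bounding box.
Rectangular body: 75 × 80, A = 6 000 mm², y = 40 mm, Ī = 3 200 000 mm⁴.
Semicircular cap: semicircle r = 37.5, A = 2208.93 mm², y = 95.9155 mm, Ī = 217 049 mm⁴.
Centroid: ȳ = ΣA·y / ΣA = 55.0462 mm.
Transfer each piece to the horizontal centroidal axis using Ī + A·d² with d = y − 55.0462:
  rectangular body: d = -15.0462 mm → contributes +4 558 336 mm⁴
  semicircular cap: d = 40.8693 mm → contributes +3 906 620 mm⁴
Total I = 8 464 955 mm⁴.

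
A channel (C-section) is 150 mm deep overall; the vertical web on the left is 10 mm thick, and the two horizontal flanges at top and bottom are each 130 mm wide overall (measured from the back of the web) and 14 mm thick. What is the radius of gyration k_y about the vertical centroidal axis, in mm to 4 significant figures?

k_y ≈ 41.64 mm

Treat the section as a set of non-overlapping primitives; coordinates are from the bounding-box lower-left.
Web: 10 × 150, A = 1 500 mm², x = 5 mm, Ī = 12 500 mm⁴.
Top flange (beyond web): 120 × 14, A = 1 680 mm², x = 70 mm, Ī = 2 016 000 mm⁴.
Bottom flange (beyond web): 120 × 14, A = 1 680 mm², x = 70 mm, Ī = 2 016 000 mm⁴.
Centroid: x̄ = ΣA·x / ΣA = 49.9383 mm.
Transfer each piece to the vertical centroidal axis using Ī + A·d² with d = x − 49.9383:
  web: d = -44.9383 mm → contributes +3 041 672 mm⁴
  top flange (beyond web): d = 20.0617 mm → contributes +2 692 155 mm⁴
  bottom flange (beyond web): d = 20.0617 mm → contributes +2 692 155 mm⁴
Total I = 8 425 981 mm⁴.
Radius of gyration: k = √(I/A) = √(8 425 981 / 4 860) = 41.6382 mm.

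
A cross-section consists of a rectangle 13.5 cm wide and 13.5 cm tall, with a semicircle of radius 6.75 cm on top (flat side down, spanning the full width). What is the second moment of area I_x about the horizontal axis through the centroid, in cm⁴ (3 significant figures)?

I_x ≈ 7750 cm⁴

Treat the section as a set of non-overlapping primitives; coordinates are from the bounding-box lower-left.
Rectangular body: 13.5 × 13.5, A = 182.25 cm², y = 6.75 cm, Ī = 2767.9 cm⁴.
Semicircular cap: semicircle r = 6.75, A = 71.569 cm², y = 16.365 cm, Ī = 227.85 cm⁴.
Centroid: ȳ = ΣA·y / ΣA = 9.4611 cm.
Transfer each piece to the horizontal axis through the centroid using Ī + A·d² with d = y − 9.4611:
  rectangular body: d = -2.7111 cm → contributes +4107.5 cm⁴
  semicircular cap: d = 6.9037 cm → contributes +3638.9 cm⁴
Total I = 7746.4 cm⁴.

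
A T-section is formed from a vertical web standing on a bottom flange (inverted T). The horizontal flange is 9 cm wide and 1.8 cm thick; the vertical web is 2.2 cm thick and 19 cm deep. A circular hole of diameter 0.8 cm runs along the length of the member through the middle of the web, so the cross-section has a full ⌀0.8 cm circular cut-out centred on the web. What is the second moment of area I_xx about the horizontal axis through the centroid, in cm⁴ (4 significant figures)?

Split into non-overlapping primitives; take the origin at the lower-left of the bounding box.
Flange: 9 × 1.8, A = 16.2 cm², y = 0.9 cm, Ī = 4.374 cm⁴.
Web: 2.2 × 19, A = 41.8 cm², y = 11.3 cm, Ī = 1257.48 cm⁴.
Hole (subtracted): ⌀0.8, A = 0.502655 cm², y = 11.3 cm, Ī = 0.0201062 cm⁴.
Centroid: ȳ = ΣA·y / ΣA = 8.36978 cm.
Transfer each piece to the horizontal axis through the centroid using Ī + A·d² with d = y − 8.36978:
  flange: d = -7.46978 cm → contributes +908.295 cm⁴
  web: d = 2.93022 cm → contributes +1616.39 cm⁴
  hole: d = 2.93022 cm → contributes −4.336 cm⁴
Total I = 2520.35 cm⁴.

I_xx ≈ 2520 cm⁴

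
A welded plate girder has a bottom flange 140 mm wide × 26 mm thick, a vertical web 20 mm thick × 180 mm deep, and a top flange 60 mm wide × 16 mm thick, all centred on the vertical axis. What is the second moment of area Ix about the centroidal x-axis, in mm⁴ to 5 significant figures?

Ix ≈ 4.8164 × 10⁷ mm⁴

Treat the section as a set of non-overlapping primitives; coordinates are from the bounding-box lower-left.
Bottom plate: 140 × 26, A = 3 640 mm², y = 13 mm, Ī = 205053.3 mm⁴.
Web plate: 20 × 180, A = 3 600 mm², y = 116 mm, Ī = 9 720 000 mm⁴.
Top plate: 60 × 16, A = 960 mm², y = 214 mm, Ī = 20 480 mm⁴.
Centroid: ȳ = ΣA·y / ΣA = 81.75122 mm.
Transfer each piece to the centroidal x-axis using Ī + A·d² with d = y − 81.75122:
  bottom plate: d = -68.75122 mm → contributes +17 410 351 mm⁴
  web plate: d = 34.24878 mm → contributes +13 942 724 mm⁴
  top plate: d = 132.2488 mm → contributes +16 810 630 mm⁴
Total I = 48 163 706 mm⁴.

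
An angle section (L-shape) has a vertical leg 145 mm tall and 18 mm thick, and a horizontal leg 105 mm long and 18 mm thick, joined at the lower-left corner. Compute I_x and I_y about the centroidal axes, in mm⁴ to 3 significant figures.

I_x ≈ 8.56 × 10⁶ mm⁴, I_y ≈ 3.76 × 10⁶ mm⁴

Split into non-overlapping primitives; take the origin at the lower-left of the bounding box.
Vertical leg: 18 × 145, A = 2 610 mm², y = 72.5 mm, Ī = 4 572 938 mm⁴.
Horizontal leg (remainder): 87 × 18, A = 1 566 mm², y = 9 mm, Ī = 42 282 mm⁴.
Centroid: ȳ = ΣA·y / ΣA = 48.688 mm.
Transfer each piece to the centroidal x-axis using Ī + A·d² with d = y − 48.688:
  vertical leg: d = 23.813 mm → contributes +6 052 899 mm⁴
  horizontal leg (remainder): d = -39.688 mm → contributes +2 508 885 mm⁴
Total I = 8 561 784 mm⁴.
For the y-axis: x̄ = 28.688 mm.
Repeating about the centroidal y-axis gives I_y = 3 755 904 mm⁴.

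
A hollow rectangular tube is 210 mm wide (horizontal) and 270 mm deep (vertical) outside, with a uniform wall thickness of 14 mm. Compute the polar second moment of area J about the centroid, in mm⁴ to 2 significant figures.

Treat the section as a set of non-overlapping primitives; coordinates are from the bounding-box lower-left.
Outer rectangle: 210 × 270, A = 56 700 mm², y = 135 mm, Ī = 344 452 500 mm⁴.
Inner void (subtracted): 182 × 242, A = 44 044 mm², y = 135 mm, Ī = 214 949 401 mm⁴.
By symmetry the centroid is at mid-height, ȳ = 135 mm.
All pieces are centred on the centroidal x-axis, so I = ΣĪ (holes subtracted) = 129 503 099 mm⁴.
Repeating about the centroidal y-axis gives I_y = 86 796 379 mm⁴.
Polar second moment: J = I_x + I_y = 216 299 477 mm⁴.

J ≈ 2.2 × 10⁸ mm⁴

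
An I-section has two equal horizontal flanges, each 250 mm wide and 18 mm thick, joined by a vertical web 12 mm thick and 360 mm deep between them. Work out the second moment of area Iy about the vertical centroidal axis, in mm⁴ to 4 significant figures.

Iy ≈ 4.693 × 10⁷ mm⁴

Break the section into simple shapes (no overlaps), measuring from the bottom-left corner of the bounding box.
Bottom flange: 250 × 18, A = 4 500 mm², x = 125 mm, Ī = 23 437 500 mm⁴.
Web: 12 × 360, A = 4 320 mm², x = 125 mm, Ī = 51 840 mm⁴.
Top flange: 250 × 18, A = 4 500 mm², x = 125 mm, Ī = 23 437 500 mm⁴.
By symmetry the centroid is at mid-width, x̄ = 125 mm.
All pieces are centred on the vertical centroidal axis, so I = ΣĪ = 46 926 840 mm⁴.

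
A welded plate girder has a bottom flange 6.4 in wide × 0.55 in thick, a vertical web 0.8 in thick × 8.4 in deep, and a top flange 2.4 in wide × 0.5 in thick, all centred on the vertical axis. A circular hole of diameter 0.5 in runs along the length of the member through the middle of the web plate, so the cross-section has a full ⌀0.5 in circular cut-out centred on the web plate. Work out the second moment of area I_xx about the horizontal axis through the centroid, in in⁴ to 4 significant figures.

Treat the section as a set of non-overlapping primitives; coordinates are from the bounding-box lower-left.
Bottom plate: 6.4 × 0.55, A = 3.52 in², y = 0.275 in, Ī = 0.0887333 in⁴.
Web plate: 0.8 × 8.4, A = 6.72 in², y = 4.75 in, Ī = 39.5136 in⁴.
Top plate: 2.4 × 0.5, A = 1.2 in², y = 9.2 in, Ī = 0.025 in⁴.
Hole (subtracted): ⌀0.5, A = 0.19635 in², y = 4.75 in, Ī = 0.00306796 in⁴.
Centroid: ȳ = ΣA·y / ΣA = 3.82397 in.
Transfer each piece to the horizontal axis through the centroid using Ī + A·d² with d = y − 3.82397:
  bottom plate: d = -3.54897 in → contributes +44.4237 in⁴
  web plate: d = 0.926034 in → contributes +45.2763 in⁴
  top plate: d = 5.37603 in → contributes +34.7071 in⁴
  hole: d = 0.926034 in → contributes −0.171445 in⁴
Total I = 124.236 in⁴.

I_xx ≈ 124.2 in⁴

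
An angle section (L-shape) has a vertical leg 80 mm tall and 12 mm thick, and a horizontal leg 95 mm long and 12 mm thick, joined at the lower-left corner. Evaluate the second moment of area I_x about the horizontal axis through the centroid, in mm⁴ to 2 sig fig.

I_x ≈ 1.1 × 10⁶ mm⁴

Break the section into simple shapes (no overlaps), measuring from the bottom-left corner of the bounding box.
Vertical leg: 12 × 80, A = 960 mm², y = 40 mm, Ī = 512 000 mm⁴.
Horizontal leg (remainder): 83 × 12, A = 996 mm², y = 6 mm, Ī = 11 952 mm⁴.
Centroid: ȳ = ΣA·y / ΣA = 22.69 mm.
Transfer each piece to the horizontal axis through the centroid using Ī + A·d² with d = y − 22.69:
  vertical leg: d = 17.31 mm → contributes +799 746 mm⁴
  horizontal leg (remainder): d = -16.69 mm → contributes +289 298 mm⁴
Total I = 1 089 045 mm⁴.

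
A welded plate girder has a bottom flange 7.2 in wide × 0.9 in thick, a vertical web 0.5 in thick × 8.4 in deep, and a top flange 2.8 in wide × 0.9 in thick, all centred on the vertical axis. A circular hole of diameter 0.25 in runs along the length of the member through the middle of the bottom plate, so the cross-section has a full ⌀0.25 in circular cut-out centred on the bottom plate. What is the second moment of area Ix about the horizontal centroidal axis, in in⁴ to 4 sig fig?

Treat the section as a set of non-overlapping primitives; coordinates are from the bounding-box lower-left.
Bottom plate: 7.2 × 0.9, A = 6.48 in², y = 0.45 in, Ī = 0.4374 in⁴.
Web plate: 0.5 × 8.4, A = 4.2 in², y = 5.1 in, Ī = 24.696 in⁴.
Top plate: 2.8 × 0.9, A = 2.52 in², y = 9.75 in, Ī = 0.1701 in⁴.
Hole (subtracted): ⌀0.25, A = 0.0490874 in², y = 0.45 in, Ī = 0.000191748 in⁴.
Centroid: ȳ = ΣA·y / ΣA = 3.71715 in.
Transfer each piece to the horizontal centroidal axis using Ī + A·d² with d = y − 3.71715:
  bottom plate: d = -3.26715 in → contributes +69.6067 in⁴
  web plate: d = 1.38285 in → contributes +32.7276 in⁴
  top plate: d = 6.03285 in → contributes +91.8862 in⁴
  hole: d = -3.26715 in → contributes −0.524164 in⁴
Total I = 193.696 in⁴.

Ix ≈ 193.7 in⁴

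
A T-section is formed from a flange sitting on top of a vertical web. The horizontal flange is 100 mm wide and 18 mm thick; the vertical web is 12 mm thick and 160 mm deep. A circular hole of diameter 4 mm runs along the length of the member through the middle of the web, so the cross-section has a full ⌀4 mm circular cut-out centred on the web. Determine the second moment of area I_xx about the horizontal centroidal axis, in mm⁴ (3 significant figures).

Split into non-overlapping primitives; take the origin at the lower-left of the bounding box.
Flange: 100 × 18, A = 1 800 mm², y = 169 mm, Ī = 48 600 mm⁴.
Web: 12 × 160, A = 1 920 mm², y = 80 mm, Ī = 4 096 000 mm⁴.
Hole (subtracted): ⌀4, A = 12.566 mm², y = 80 mm, Ī = 12.566 mm⁴.
Centroid: ȳ = ΣA·y / ΣA = 123.21 mm.
Transfer each piece to the horizontal centroidal axis using Ī + A·d² with d = y − 123.21:
  flange: d = 45.79 mm → contributes +3 822 624 mm⁴
  web: d = -43.21 mm → contributes +7 680 920 mm⁴
  hole: d = -43.21 mm → contributes −23 476 mm⁴
Total I = 11 480 068 mm⁴.

I_xx ≈ 1.15 × 10⁷ mm⁴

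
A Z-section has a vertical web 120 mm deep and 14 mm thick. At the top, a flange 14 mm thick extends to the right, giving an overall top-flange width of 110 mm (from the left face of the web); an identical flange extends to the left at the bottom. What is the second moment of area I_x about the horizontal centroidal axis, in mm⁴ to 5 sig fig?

Treat the section as a set of non-overlapping primitives; coordinates are from the bounding-box lower-left.
Web: 14 × 120, A = 1 680 mm², y = 60 mm, Ī = 2 016 000 mm⁴.
Top flange (beyond web): 96 × 14, A = 1 344 mm², y = 113 mm, Ī = 21 952 mm⁴.
Bottom flange (beyond web): 96 × 14, A = 1 344 mm², y = 7 mm, Ī = 21 952 mm⁴.
Centroid: ȳ = ΣA·y / ΣA = 60 mm.
Transfer each piece to the horizontal centroidal axis using Ī + A·d² with d = y − 60:
  web: d = 0 mm → contributes +2 016 000 mm⁴
  top flange (beyond web): d = 53 mm → contributes +3 797 248 mm⁴
  bottom flange (beyond web): d = -53 mm → contributes +3 797 248 mm⁴
Total I = 9 610 496 mm⁴.

I_x ≈ 9.6105 × 10⁶ mm⁴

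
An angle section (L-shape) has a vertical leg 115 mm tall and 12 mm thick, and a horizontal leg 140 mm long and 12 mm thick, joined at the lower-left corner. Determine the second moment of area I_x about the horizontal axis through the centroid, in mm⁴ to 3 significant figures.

Treat the section as a set of non-overlapping primitives; coordinates are from the bounding-box lower-left.
Vertical leg: 12 × 115, A = 1 380 mm², y = 57.5 mm, Ī = 1 520 875 mm⁴.
Horizontal leg (remainder): 128 × 12, A = 1 536 mm², y = 6 mm, Ī = 18 432 mm⁴.
Centroid: ȳ = ΣA·y / ΣA = 30.372 mm.
Transfer each piece to the horizontal axis through the centroid using Ī + A·d² with d = y − 30.372:
  vertical leg: d = 27.128 mm → contributes +2 536 424 mm⁴
  horizontal leg (remainder): d = -24.372 mm → contributes +930 839 mm⁴
Total I = 3 467 264 mm⁴.

I_x ≈ 3.47 × 10⁶ mm⁴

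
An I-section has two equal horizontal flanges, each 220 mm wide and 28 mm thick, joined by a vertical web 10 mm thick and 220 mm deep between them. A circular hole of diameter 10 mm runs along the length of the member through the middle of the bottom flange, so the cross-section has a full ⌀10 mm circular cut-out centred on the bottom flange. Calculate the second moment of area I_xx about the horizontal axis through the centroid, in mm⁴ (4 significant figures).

Decompose the section into non-overlapping parts with the origin at the bottom-left of its bounding rectangle.
Bottom flange: 220 × 28, A = 6 160 mm², y = 14 mm, Ī = 402 453 mm⁴.
Web: 10 × 220, A = 2 200 mm², y = 138 mm, Ī = 8 873 333 mm⁴.
Top flange: 220 × 28, A = 6 160 mm², y = 262 mm, Ī = 402 453 mm⁴.
Hole (subtracted): ⌀10, A = 78.5398 mm², y = 14 mm, Ī = 490.874 mm⁴.
Centroid: ȳ = ΣA·y / ΣA = 138.674 mm.
Transfer each piece to the horizontal axis through the centroid using Ī + A·d² with d = y − 138.674:
  bottom flange: d = -124.674 mm → contributes +96 151 642 mm⁴
  web: d = -0.674373 mm → contributes +8 874 334 mm⁴
  top flange: d = 123.326 mm → contributes +94 091 188 mm⁴
  hole: d = -124.674 mm → contributes −1 221 290 mm⁴
Total I = 197 895 873 mm⁴.

I_xx ≈ 1.979 × 10⁸ mm⁴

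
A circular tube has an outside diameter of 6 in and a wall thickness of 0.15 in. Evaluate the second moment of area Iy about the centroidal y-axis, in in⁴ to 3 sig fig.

Iy ≈ 11.8 in⁴

Break the section into simple shapes (no overlaps), measuring from the bottom-left corner of the bounding box.
Outer circle: ⌀6, A = 28.274 in², x = 3 in, Ī = 63.617 in⁴.
Bore (subtracted): ⌀5.7, A = 25.518 in², x = 3 in, Ī = 51.817 in⁴.
By symmetry the centroid is at mid-width, x̄ = 3 in.
All pieces are centred on the centroidal y-axis, so I = ΣĪ (holes subtracted) = 11.801 in⁴.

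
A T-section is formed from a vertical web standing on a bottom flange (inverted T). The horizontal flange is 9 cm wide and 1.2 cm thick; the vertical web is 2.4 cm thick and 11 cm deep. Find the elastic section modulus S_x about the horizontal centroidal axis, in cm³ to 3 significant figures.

Decompose the section into non-overlapping parts with the origin at the bottom-left of its bounding rectangle.
Flange: 9 × 1.2, A = 10.8 cm², y = 0.6 cm, Ī = 1.296 cm⁴.
Web: 2.4 × 11, A = 26.4 cm², y = 6.7 cm, Ī = 266.2 cm⁴.
Centroid: ȳ = ΣA·y / ΣA = 4.929 cm.
Transfer each piece to the horizontal centroidal axis using Ī + A·d² with d = y − 4.929:
  flange: d = -4.329 cm → contributes +203.69 cm⁴
  web: d = 1.771 cm → contributes +349 cm⁴
Total I = 552.69 cm⁴.
Extreme fibre distance c = 7.271 cm; S = I/c = 76.014 cm³.

S_x ≈ 76.0 cm³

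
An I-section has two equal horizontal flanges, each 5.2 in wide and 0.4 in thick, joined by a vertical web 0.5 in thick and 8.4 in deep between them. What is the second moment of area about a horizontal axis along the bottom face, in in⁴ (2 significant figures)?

I_base ≈ 280 in⁴

Break the section into simple shapes (no overlaps), measuring from the bottom-left corner of the bounding box.
Bottom flange: 5.2 × 0.4, A = 2.08 in², y = 0.2 in, Ī = 0.02773 in⁴.
Web: 0.5 × 8.4, A = 4.2 in², y = 4.6 in, Ī = 24.7 in⁴.
Top flange: 5.2 × 0.4, A = 2.08 in², y = 9 in, Ī = 0.02773 in⁴.
Transfer each piece to the base of the section using Ī + A·d² with d = y − 0:
  bottom flange: d = 0.2 in → contributes +0.1109 in⁴
  web: d = 4.6 in → contributes +113.6 in⁴
  top flange: d = 9 in → contributes +168.5 in⁴
Total I = 282.2 in⁴.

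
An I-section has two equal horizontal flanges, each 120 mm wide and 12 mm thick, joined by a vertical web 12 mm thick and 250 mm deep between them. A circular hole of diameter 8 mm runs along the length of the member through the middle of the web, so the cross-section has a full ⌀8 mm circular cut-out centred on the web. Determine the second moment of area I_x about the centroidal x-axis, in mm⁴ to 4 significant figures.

Treat the section as a set of non-overlapping primitives; coordinates are from the bounding-box lower-left.
Bottom flange: 120 × 12, A = 1 440 mm², y = 6 mm, Ī = 17 280 mm⁴.
Web: 12 × 250, A = 3 000 mm², y = 137 mm, Ī = 15 625 000 mm⁴.
Top flange: 120 × 12, A = 1 440 mm², y = 268 mm, Ī = 17 280 mm⁴.
Hole (subtracted): ⌀8, A = 50.2655 mm², y = 137 mm, Ī = 201.062 mm⁴.
By symmetry the centroid is at mid-height, ȳ = 137 mm.
Transfer each piece to the centroidal x-axis using Ī + A·d² with d = y − 137:
  bottom flange: d = -131 mm → contributes +24 729 120 mm⁴
  web: d = 0 mm → contributes +15 625 000 mm⁴
  top flange: d = 131 mm → contributes +24 729 120 mm⁴
  hole: d = 0 mm → contributes −201.062 mm⁴
Total I = 65 083 039 mm⁴.

I_x ≈ 6.508 × 10⁷ mm⁴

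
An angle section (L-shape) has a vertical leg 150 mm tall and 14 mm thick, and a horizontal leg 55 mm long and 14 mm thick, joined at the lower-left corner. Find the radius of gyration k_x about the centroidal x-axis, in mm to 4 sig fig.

Treat the section as a set of non-overlapping primitives; coordinates are from the bounding-box lower-left.
Vertical leg: 14 × 150, A = 2 100 mm², y = 75 mm, Ī = 3 937 500 mm⁴.
Horizontal leg (remainder): 41 × 14, A = 574 mm², y = 7 mm, Ī = 9375.33 mm⁴.
Centroid: ȳ = ΣA·y / ΣA = 60.4031 mm.
Transfer each piece to the centroidal x-axis using Ī + A·d² with d = y − 60.4031:
  vertical leg: d = 14.5969 mm → contributes +4 384 943 mm⁴
  horizontal leg (remainder): d = -53.4031 mm → contributes +1 646 363 mm⁴
Total I = 6 031 307 mm⁴.
Radius of gyration: k = √(I/A) = √(6 031 307 / 2 674) = 47.4925 mm.

k_x ≈ 47.49 mm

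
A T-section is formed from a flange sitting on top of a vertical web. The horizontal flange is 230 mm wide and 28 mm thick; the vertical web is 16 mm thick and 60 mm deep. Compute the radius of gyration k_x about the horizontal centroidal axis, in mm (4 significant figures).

Break the section into simple shapes (no overlaps), measuring from the bottom-left corner of the bounding box.
Flange: 230 × 28, A = 6 440 mm², y = 74 mm, Ī = 420 747 mm⁴.
Web: 16 × 60, A = 960 mm², y = 30 mm, Ī = 288 000 mm⁴.
Centroid: ȳ = ΣA·y / ΣA = 68.2919 mm.
Transfer each piece to the horizontal centroidal axis using Ī + A·d² with d = y − 68.2919:
  flange: d = 5.70811 mm → contributes +630 578 mm⁴
  web: d = -38.2919 mm → contributes +1 695 618 mm⁴
Total I = 2 326 196 mm⁴.
Radius of gyration: k = √(I/A) = √(2 326 196 / 7 400) = 17.7299 mm.

k_x ≈ 17.73 mm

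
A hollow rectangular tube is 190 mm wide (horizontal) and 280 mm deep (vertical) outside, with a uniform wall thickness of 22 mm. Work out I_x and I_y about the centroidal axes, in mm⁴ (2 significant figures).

I_x ≈ 1.9 × 10⁸ mm⁴, I_y ≈ 9.9 × 10⁷ mm⁴

Split into non-overlapping primitives; take the origin at the lower-left of the bounding box.
Outer rectangle: 190 × 280, A = 53 200 mm², y = 140 mm, Ī = 347 573 333 mm⁴.
Inner void (subtracted): 146 × 236, A = 34 456 mm², y = 140 mm, Ī = 159 921 781 mm⁴.
By symmetry the centroid is at mid-height, ȳ = 140 mm.
All pieces are centred on the centroidal x-axis, so I = ΣĪ (holes subtracted) = 187 651 552 mm⁴.
Repeating about the centroidal y-axis gives I_y = 98 837 992 mm⁴.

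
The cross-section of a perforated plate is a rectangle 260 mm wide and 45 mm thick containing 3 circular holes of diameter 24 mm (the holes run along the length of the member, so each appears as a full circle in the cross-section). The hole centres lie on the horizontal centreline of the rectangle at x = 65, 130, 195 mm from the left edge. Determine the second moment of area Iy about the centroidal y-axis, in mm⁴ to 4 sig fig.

Treat the section as a set of non-overlapping primitives; coordinates are from the bounding-box lower-left.
Plate: 260 × 45, A = 11 700 mm², x = 130 mm, Ī = 65 910 000 mm⁴.
Hole 1 (subtracted): ⌀24, A = 452.389 mm², x = 65 mm, Ī = 16 286 mm⁴.
Hole 2 (subtracted): ⌀24, A = 452.389 mm², x = 130 mm, Ī = 16 286 mm⁴.
Hole 3 (subtracted): ⌀24, A = 452.389 mm², x = 195 mm, Ī = 16 286 mm⁴.
By symmetry the centroid is at mid-width, x̄ = 130 mm.
Transfer each piece to the centroidal y-axis using Ī + A·d² with d = x − 130:
  plate: d = 0 mm → contributes +65 910 000 mm⁴
  hole 1: d = -65 mm → contributes −1 927 631 mm⁴
  hole 2: d = 0 mm → contributes −16 286 mm⁴
  hole 3: d = 65 mm → contributes −1 927 631 mm⁴
Total I = 62 038 452 mm⁴.

Iy ≈ 6.204 × 10⁷ mm⁴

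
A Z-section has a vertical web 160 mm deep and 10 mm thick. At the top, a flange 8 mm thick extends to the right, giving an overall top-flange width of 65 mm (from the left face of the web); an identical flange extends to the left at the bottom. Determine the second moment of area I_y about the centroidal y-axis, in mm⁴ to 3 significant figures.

Split into non-overlapping primitives; take the origin at the lower-left of the bounding box.
Web: 10 × 160, A = 1 600 mm², x = 60 mm, Ī = 13 333 mm⁴.
Top flange (beyond web): 55 × 8, A = 440 mm², x = 92.5 mm, Ī = 110 917 mm⁴.
Bottom flange (beyond web): 55 × 8, A = 440 mm², x = 27.5 mm, Ī = 110 917 mm⁴.
Centroid: x̄ = ΣA·x / ΣA = 60 mm.
Transfer each piece to the centroidal y-axis using Ī + A·d² with d = x − 60:
  web: d = 0 mm → contributes +13 333 mm⁴
  top flange (beyond web): d = 32.5 mm → contributes +575 667 mm⁴
  bottom flange (beyond web): d = -32.5 mm → contributes +575 667 mm⁴
Total I = 1 164 667 mm⁴.

I_y ≈ 1.16 × 10⁶ mm⁴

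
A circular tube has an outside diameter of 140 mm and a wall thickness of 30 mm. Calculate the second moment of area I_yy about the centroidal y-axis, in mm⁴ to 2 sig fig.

I_yy ≈ 1.7 × 10⁷ mm⁴

Break the section into simple shapes (no overlaps), measuring from the bottom-left corner of the bounding box.
Outer circle: ⌀140, A = 15 394 mm², x = 70 mm, Ī = 18 857 410 mm⁴.
Bore (subtracted): ⌀80, A = 5 027 mm², x = 70 mm, Ī = 2 010 619 mm⁴.
By symmetry the centroid is at mid-width, x̄ = 70 mm.
All pieces are centred on the centroidal y-axis, so I = ΣĪ (holes subtracted) = 16 846 791 mm⁴.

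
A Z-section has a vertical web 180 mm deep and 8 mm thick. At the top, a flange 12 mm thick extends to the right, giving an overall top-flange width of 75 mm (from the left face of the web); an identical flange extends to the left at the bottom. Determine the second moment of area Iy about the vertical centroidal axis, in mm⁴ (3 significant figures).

Iy ≈ 2.87 × 10⁶ mm⁴

Break the section into simple shapes (no overlaps), measuring from the bottom-left corner of the bounding box.
Web: 8 × 180, A = 1 440 mm², x = 71 mm, Ī = 7 680 mm⁴.
Top flange (beyond web): 67 × 12, A = 804 mm², x = 108.5 mm, Ī = 300 763 mm⁴.
Bottom flange (beyond web): 67 × 12, A = 804 mm², x = 33.5 mm, Ī = 300 763 mm⁴.
Centroid: x̄ = ΣA·x / ΣA = 71 mm.
Transfer each piece to the vertical centroidal axis using Ī + A·d² with d = x − 71:
  web: d = 0 mm → contributes +7 680 mm⁴
  top flange (beyond web): d = 37.5 mm → contributes +1 431 388 mm⁴
  bottom flange (beyond web): d = -37.5 mm → contributes +1 431 388 mm⁴
Total I = 2 870 456 mm⁴.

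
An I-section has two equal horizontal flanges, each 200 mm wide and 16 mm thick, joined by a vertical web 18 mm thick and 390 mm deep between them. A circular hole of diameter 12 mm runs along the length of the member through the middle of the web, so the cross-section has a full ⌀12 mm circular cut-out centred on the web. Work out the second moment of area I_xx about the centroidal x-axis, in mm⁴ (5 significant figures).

Break the section into simple shapes (no overlaps), measuring from the bottom-left corner of the bounding box.
Bottom flange: 200 × 16, A = 3 200 mm², y = 8 mm, Ī = 68266.67 mm⁴.
Web: 18 × 390, A = 7 020 mm², y = 211 mm, Ī = 88 978 500 mm⁴.
Top flange: 200 × 16, A = 3 200 mm², y = 414 mm, Ī = 68266.67 mm⁴.
Hole (subtracted): ⌀12, A = 113.0973 mm², y = 211 mm, Ī = 1017.876 mm⁴.
By symmetry the centroid is at mid-height, ȳ = 211 mm.
Transfer each piece to the centroidal x-axis using Ī + A·d² with d = y − 211:
  bottom flange: d = -203 mm → contributes +131 937 067 mm⁴
  web: d = 0 mm → contributes +88 978 500 mm⁴
  top flange: d = 203 mm → contributes +131 937 067 mm⁴
  hole: d = 0 mm → contributes −1017.876 mm⁴
Total I = 352 851 615 mm⁴.

I_xx ≈ 3.5285 × 10⁸ mm⁴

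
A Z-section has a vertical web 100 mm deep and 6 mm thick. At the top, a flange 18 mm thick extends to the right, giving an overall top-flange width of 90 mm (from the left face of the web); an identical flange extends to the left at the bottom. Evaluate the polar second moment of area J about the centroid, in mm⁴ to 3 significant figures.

J ≈ 1.36 × 10⁷ mm⁴

Decompose the section into non-overlapping parts with the origin at the bottom-left of its bounding rectangle.
Web: 6 × 100, A = 600 mm², y = 50 mm, Ī = 500 000 mm⁴.
Top flange (beyond web): 84 × 18, A = 1 512 mm², y = 91 mm, Ī = 40 824 mm⁴.
Bottom flange (beyond web): 84 × 18, A = 1 512 mm², y = 9 mm, Ī = 40 824 mm⁴.
Centroid: ȳ = ΣA·y / ΣA = 50 mm.
Transfer each piece to the centroidal x-axis using Ī + A·d² with d = y − 50:
  web: d = 0 mm → contributes +500 000 mm⁴
  top flange (beyond web): d = 41 mm → contributes +2 582 496 mm⁴
  bottom flange (beyond web): d = -41 mm → contributes +2 582 496 mm⁴
Total I = 5 664 992 mm⁴.
For the y-axis: x̄ = 87 mm.
Repeating about the centroidal y-axis gives I_y = 7 903 512 mm⁴.
Polar second moment: J = I_x + I_y = 13 568 504 mm⁴.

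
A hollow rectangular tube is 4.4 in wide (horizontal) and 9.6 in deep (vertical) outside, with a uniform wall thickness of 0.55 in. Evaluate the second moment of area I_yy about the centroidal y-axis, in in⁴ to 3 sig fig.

Break the section into simple shapes (no overlaps), measuring from the bottom-left corner of the bounding box.
Outer rectangle: 4.4 × 9.6, A = 42.24 in², x = 2.2 in, Ī = 68.147 in⁴.
Inner void (subtracted): 3.3 × 8.5, A = 28.05 in², x = 2.2 in, Ī = 25.455 in⁴.
By symmetry the centroid is at mid-width, x̄ = 2.2 in.
All pieces are centred on the centroidal y-axis, so I = ΣĪ (holes subtracted) = 42.692 in⁴.

I_yy ≈ 42.7 in⁴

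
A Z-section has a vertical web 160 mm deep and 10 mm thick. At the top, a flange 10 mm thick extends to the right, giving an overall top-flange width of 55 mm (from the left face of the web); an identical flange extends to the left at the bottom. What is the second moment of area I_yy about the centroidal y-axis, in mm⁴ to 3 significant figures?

Decompose the section into non-overlapping parts with the origin at the bottom-left of its bounding rectangle.
Web: 10 × 160, A = 1 600 mm², x = 50 mm, Ī = 13 333 mm⁴.
Top flange (beyond web): 45 × 10, A = 450 mm², x = 77.5 mm, Ī = 75 938 mm⁴.
Bottom flange (beyond web): 45 × 10, A = 450 mm², x = 22.5 mm, Ī = 75 938 mm⁴.
Centroid: x̄ = ΣA·x / ΣA = 50 mm.
Transfer each piece to the centroidal y-axis using Ī + A·d² with d = x − 50:
  web: d = 0 mm → contributes +13 333 mm⁴
  top flange (beyond web): d = 27.5 mm → contributes +416 250 mm⁴
  bottom flange (beyond web): d = -27.5 mm → contributes +416 250 mm⁴
Total I = 845 833 mm⁴.

I_yy ≈ 8.46 × 10⁵ mm⁴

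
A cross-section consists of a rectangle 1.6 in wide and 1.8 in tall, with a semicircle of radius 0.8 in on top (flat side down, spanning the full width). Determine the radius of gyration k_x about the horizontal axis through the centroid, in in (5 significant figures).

Break the section into simple shapes (no overlaps), measuring from the bottom-left corner of the bounding box.
Rectangular body: 1.6 × 1.8, A = 2.88 in², y = 0.9 in, Ī = 0.7776 in⁴.
Semicircular cap: semicircle r = 0.8, A = 1.00531 in², y = 2.139531 in, Ī = 0.04495645 in⁴.
Centroid: ȳ = ΣA·y / ΣA = 1.220724 in.
Transfer each piece to the horizontal axis through the centroid using Ī + A·d² with d = y − 1.220724:
  rectangular body: d = -0.320724 in → contributes +1.073848 in⁴
  semicircular cap: d = 0.9188066 in → contributes +0.8936444 in⁴
Total I = 1.967492 in⁴.
Radius of gyration: k = √(I/A) = √(1.967492 / 3.88531) = 0.7116127 in.

k_x ≈ 0.71161 in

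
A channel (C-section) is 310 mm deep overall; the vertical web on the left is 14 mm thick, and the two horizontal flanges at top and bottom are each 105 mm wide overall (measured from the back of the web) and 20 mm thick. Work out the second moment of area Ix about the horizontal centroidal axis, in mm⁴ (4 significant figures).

Ix ≈ 1.114 × 10⁸ mm⁴

Break the section into simple shapes (no overlaps), measuring from the bottom-left corner of the bounding box.
Web: 14 × 310, A = 4 340 mm², y = 155 mm, Ī = 34 756 167 mm⁴.
Top flange (beyond web): 91 × 20, A = 1 820 mm², y = 300 mm, Ī = 60666.7 mm⁴.
Bottom flange (beyond web): 91 × 20, A = 1 820 mm², y = 10 mm, Ī = 60666.7 mm⁴.
By symmetry the centroid is at mid-height, ȳ = 155 mm.
Transfer each piece to the horizontal centroidal axis using Ī + A·d² with d = y − 155:
  web: d = 0 mm → contributes +34 756 167 mm⁴
  top flange (beyond web): d = 145 mm → contributes +38 326 167 mm⁴
  bottom flange (beyond web): d = -145 mm → contributes +38 326 167 mm⁴
Total I = 111 408 500 mm⁴.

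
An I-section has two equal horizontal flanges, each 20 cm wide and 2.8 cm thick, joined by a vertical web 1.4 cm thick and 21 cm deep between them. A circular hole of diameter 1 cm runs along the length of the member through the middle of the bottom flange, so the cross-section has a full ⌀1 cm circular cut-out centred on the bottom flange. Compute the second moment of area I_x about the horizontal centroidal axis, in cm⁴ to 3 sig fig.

I_x ≈ 1.69 × 10⁴ cm⁴

Treat the section as a set of non-overlapping primitives; coordinates are from the bounding-box lower-left.
Bottom flange: 20 × 2.8, A = 56 cm², y = 1.4 cm, Ī = 36.587 cm⁴.
Web: 1.4 × 21, A = 29.4 cm², y = 13.3 cm, Ī = 1080.5 cm⁴.
Top flange: 20 × 2.8, A = 56 cm², y = 25.2 cm, Ī = 36.587 cm⁴.
Hole (subtracted): ⌀1, A = 0.7854 cm², y = 1.4 cm, Ī = 0.049087 cm⁴.
Centroid: ȳ = ΣA·y / ΣA = 13.366 cm.
Transfer each piece to the horizontal centroidal axis using Ī + A·d² with d = y − 13.366:
  bottom flange: d = -11.966 cm → contributes +8055.6 cm⁴
  web: d = -0.066467 cm → contributes +1080.6 cm⁴
  top flange: d = 11.834 cm → contributes +7878.4 cm⁴
  hole: d = -11.966 cm → contributes −112.52 cm⁴
Total I = 16 902 cm⁴.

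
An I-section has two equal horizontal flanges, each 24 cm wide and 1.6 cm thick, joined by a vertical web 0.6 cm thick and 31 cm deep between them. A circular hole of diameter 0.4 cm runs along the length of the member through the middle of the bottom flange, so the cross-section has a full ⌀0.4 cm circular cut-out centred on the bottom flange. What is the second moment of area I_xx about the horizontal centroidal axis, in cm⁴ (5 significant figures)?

I_xx ≈ 2.1877 × 10⁴ cm⁴

Break the section into simple shapes (no overlaps), measuring from the bottom-left corner of the bounding box.
Bottom flange: 24 × 1.6, A = 38.4 cm², y = 0.8 cm, Ī = 8.192 cm⁴.
Web: 0.6 × 31, A = 18.6 cm², y = 17.1 cm, Ī = 1489.55 cm⁴.
Top flange: 24 × 1.6, A = 38.4 cm², y = 33.4 cm, Ī = 8.192 cm⁴.
Hole (subtracted): ⌀0.4, A = 0.1256637 cm², y = 0.8 cm, Ī = 0.001256637 cm⁴.
Centroid: ȳ = ΣA·y / ΣA = 17.1215 cm.
Transfer each piece to the horizontal centroidal axis using Ī + A·d² with d = y − 17.1215:
  bottom flange: d = -16.3215 cm → contributes +10237.62 cm⁴
  web: d = -0.02149916 cm → contributes +1489.559 cm⁴
  top flange: d = 16.2785 cm → contributes +10183.79 cm⁴
  hole: d = -16.3215 cm → contributes −33.47698 cm⁴
Total I = 21877.49 cm⁴.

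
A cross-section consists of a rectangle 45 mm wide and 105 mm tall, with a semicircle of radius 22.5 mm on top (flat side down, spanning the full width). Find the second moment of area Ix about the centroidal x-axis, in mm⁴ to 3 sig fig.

Treat the section as a set of non-overlapping primitives; coordinates are from the bounding-box lower-left.
Rectangular body: 45 × 105, A = 4 725 mm², y = 52.5 mm, Ī = 4 341 094 mm⁴.
Semicircular cap: semicircle r = 22.5, A = 795.22 mm², y = 114.55 mm, Ī = 28 130 mm⁴.
Centroid: ȳ = ΣA·y / ΣA = 61.439 mm.
Transfer each piece to the centroidal x-axis using Ī + A·d² with d = y − 61.439:
  rectangular body: d = -8.9385 mm → contributes +4 718 608 mm⁴
  semicircular cap: d = 53.111 mm → contributes +2 271 237 mm⁴
Total I = 6 989 845 mm⁴.

Ix ≈ 6.99 × 10⁶ mm⁴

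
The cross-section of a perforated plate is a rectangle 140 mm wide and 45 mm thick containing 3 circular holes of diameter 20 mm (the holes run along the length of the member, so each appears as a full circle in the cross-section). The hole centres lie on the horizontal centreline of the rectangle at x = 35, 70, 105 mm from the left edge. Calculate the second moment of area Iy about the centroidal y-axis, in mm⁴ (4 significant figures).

Split into non-overlapping primitives; take the origin at the lower-left of the bounding box.
Plate: 140 × 45, A = 6 300 mm², x = 70 mm, Ī = 10 290 000 mm⁴.
Hole 1 (subtracted): ⌀20, A = 314.159 mm², x = 35 mm, Ī = 7853.98 mm⁴.
Hole 2 (subtracted): ⌀20, A = 314.159 mm², x = 70 mm, Ī = 7853.98 mm⁴.
Hole 3 (subtracted): ⌀20, A = 314.159 mm², x = 105 mm, Ī = 7853.98 mm⁴.
By symmetry the centroid is at mid-width, x̄ = 70 mm.
Transfer each piece to the centroidal y-axis using Ī + A·d² with d = x − 70:
  plate: d = 0 mm → contributes +10 290 000 mm⁴
  hole 1: d = -35 mm → contributes −392 699 mm⁴
  hole 2: d = 0 mm → contributes −7853.98 mm⁴
  hole 3: d = 35 mm → contributes −392 699 mm⁴
Total I = 9 496 748 mm⁴.

Iy ≈ 9.497 × 10⁶ mm⁴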